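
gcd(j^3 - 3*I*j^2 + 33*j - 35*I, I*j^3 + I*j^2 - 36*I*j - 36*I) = 1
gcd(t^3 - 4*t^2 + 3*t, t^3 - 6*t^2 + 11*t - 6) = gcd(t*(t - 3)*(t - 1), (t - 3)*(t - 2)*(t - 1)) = t^2 - 4*t + 3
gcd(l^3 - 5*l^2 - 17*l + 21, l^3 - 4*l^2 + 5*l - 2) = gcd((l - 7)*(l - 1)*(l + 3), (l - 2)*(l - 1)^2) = l - 1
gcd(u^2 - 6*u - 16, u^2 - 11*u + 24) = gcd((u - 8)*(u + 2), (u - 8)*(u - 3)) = u - 8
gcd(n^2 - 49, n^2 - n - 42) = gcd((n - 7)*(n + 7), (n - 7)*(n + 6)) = n - 7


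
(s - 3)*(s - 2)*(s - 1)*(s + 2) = s^4 - 4*s^3 - s^2 + 16*s - 12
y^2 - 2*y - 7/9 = (y - 7/3)*(y + 1/3)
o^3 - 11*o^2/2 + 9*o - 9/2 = (o - 3)*(o - 3/2)*(o - 1)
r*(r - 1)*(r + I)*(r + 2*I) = r^4 - r^3 + 3*I*r^3 - 2*r^2 - 3*I*r^2 + 2*r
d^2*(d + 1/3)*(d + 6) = d^4 + 19*d^3/3 + 2*d^2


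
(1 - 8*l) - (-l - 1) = 2 - 7*l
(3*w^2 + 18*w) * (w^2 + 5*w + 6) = 3*w^4 + 33*w^3 + 108*w^2 + 108*w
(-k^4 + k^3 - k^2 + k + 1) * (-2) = 2*k^4 - 2*k^3 + 2*k^2 - 2*k - 2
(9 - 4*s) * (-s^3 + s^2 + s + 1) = 4*s^4 - 13*s^3 + 5*s^2 + 5*s + 9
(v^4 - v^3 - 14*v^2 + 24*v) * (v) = v^5 - v^4 - 14*v^3 + 24*v^2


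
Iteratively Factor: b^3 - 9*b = (b + 3)*(b^2 - 3*b) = b*(b + 3)*(b - 3)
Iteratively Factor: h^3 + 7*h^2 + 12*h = (h)*(h^2 + 7*h + 12) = h*(h + 4)*(h + 3)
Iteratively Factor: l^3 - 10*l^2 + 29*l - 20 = (l - 1)*(l^2 - 9*l + 20) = (l - 5)*(l - 1)*(l - 4)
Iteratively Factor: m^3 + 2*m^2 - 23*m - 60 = (m + 4)*(m^2 - 2*m - 15) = (m + 3)*(m + 4)*(m - 5)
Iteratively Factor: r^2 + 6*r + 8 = (r + 2)*(r + 4)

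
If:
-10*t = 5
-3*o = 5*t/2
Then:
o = 5/12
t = -1/2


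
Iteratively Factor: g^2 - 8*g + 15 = (g - 3)*(g - 5)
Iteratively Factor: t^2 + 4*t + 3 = (t + 1)*(t + 3)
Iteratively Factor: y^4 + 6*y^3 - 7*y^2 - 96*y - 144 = (y + 3)*(y^3 + 3*y^2 - 16*y - 48) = (y - 4)*(y + 3)*(y^2 + 7*y + 12) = (y - 4)*(y + 3)^2*(y + 4)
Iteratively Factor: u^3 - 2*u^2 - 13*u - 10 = (u - 5)*(u^2 + 3*u + 2) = (u - 5)*(u + 2)*(u + 1)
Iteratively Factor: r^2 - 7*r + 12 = (r - 3)*(r - 4)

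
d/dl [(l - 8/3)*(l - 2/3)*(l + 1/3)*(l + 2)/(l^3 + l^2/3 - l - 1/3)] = (9*l^4 + 17*l^2 - 40*l + 44)/(9*(l^4 - 2*l^2 + 1))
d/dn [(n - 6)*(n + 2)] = 2*n - 4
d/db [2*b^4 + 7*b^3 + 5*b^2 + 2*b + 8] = 8*b^3 + 21*b^2 + 10*b + 2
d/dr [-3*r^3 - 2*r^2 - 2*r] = -9*r^2 - 4*r - 2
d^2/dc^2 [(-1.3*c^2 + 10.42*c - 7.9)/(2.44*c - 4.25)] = 75.08142/(14.526784*c^3 - 75.9084*c^2 + 132.2175*c - 76.765625)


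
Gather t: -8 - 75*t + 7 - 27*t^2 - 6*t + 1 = -27*t^2 - 81*t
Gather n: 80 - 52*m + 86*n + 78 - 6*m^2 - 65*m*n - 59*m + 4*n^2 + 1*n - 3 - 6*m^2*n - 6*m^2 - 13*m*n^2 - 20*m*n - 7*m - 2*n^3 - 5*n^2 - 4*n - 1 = -12*m^2 - 118*m - 2*n^3 + n^2*(-13*m - 1) + n*(-6*m^2 - 85*m + 83) + 154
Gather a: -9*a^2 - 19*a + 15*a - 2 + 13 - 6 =-9*a^2 - 4*a + 5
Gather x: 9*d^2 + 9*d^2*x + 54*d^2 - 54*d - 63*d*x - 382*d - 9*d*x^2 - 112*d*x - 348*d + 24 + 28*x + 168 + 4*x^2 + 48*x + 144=63*d^2 - 784*d + x^2*(4 - 9*d) + x*(9*d^2 - 175*d + 76) + 336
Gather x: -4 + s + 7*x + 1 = s + 7*x - 3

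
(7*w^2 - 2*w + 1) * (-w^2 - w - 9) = -7*w^4 - 5*w^3 - 62*w^2 + 17*w - 9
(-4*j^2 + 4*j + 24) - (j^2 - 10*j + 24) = -5*j^2 + 14*j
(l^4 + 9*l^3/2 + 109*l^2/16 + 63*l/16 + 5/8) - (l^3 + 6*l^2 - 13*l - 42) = l^4 + 7*l^3/2 + 13*l^2/16 + 271*l/16 + 341/8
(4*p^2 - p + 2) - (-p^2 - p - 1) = 5*p^2 + 3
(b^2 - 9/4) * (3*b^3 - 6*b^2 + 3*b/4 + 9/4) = 3*b^5 - 6*b^4 - 6*b^3 + 63*b^2/4 - 27*b/16 - 81/16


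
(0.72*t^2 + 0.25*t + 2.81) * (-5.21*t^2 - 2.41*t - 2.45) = -3.7512*t^4 - 3.0377*t^3 - 17.0066*t^2 - 7.3846*t - 6.8845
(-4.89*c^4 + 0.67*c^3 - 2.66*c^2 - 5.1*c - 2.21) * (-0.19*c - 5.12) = 0.9291*c^5 + 24.9095*c^4 - 2.925*c^3 + 14.5882*c^2 + 26.5319*c + 11.3152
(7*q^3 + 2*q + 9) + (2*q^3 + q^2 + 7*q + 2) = 9*q^3 + q^2 + 9*q + 11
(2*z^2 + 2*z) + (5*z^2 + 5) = 7*z^2 + 2*z + 5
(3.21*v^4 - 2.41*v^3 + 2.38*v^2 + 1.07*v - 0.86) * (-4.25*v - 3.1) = -13.6425*v^5 + 0.291499999999999*v^4 - 2.644*v^3 - 11.9255*v^2 + 0.338*v + 2.666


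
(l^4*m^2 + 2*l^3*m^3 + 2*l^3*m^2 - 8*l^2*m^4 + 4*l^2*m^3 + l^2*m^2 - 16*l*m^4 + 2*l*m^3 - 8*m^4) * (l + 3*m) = l^5*m^2 + 5*l^4*m^3 + 2*l^4*m^2 - 2*l^3*m^4 + 10*l^3*m^3 + l^3*m^2 - 24*l^2*m^5 - 4*l^2*m^4 + 5*l^2*m^3 - 48*l*m^5 - 2*l*m^4 - 24*m^5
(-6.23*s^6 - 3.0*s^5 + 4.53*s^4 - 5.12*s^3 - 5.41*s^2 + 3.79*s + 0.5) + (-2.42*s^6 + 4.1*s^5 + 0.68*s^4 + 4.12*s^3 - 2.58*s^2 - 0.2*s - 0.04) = -8.65*s^6 + 1.1*s^5 + 5.21*s^4 - 1.0*s^3 - 7.99*s^2 + 3.59*s + 0.46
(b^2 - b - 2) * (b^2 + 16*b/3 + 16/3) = b^4 + 13*b^3/3 - 2*b^2 - 16*b - 32/3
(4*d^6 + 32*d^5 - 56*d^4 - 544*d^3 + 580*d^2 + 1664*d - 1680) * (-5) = -20*d^6 - 160*d^5 + 280*d^4 + 2720*d^3 - 2900*d^2 - 8320*d + 8400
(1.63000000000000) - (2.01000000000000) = -0.380000000000000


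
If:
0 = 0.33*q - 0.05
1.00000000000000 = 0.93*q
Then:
No Solution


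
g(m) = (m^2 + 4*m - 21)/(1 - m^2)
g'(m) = 2*m*(m^2 + 4*m - 21)/(1 - m^2)^2 + (2*m + 4)/(1 - m^2)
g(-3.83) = 1.58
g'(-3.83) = 1.16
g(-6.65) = 0.08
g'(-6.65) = 0.24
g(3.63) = -0.55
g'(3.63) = -0.60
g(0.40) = -22.90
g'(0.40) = -16.10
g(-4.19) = 1.22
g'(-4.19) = 0.88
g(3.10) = -0.12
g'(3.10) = -1.10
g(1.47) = 11.16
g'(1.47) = -34.25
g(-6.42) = 0.14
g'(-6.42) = 0.26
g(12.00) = -1.20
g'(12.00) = 0.00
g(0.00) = -21.00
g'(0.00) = 4.00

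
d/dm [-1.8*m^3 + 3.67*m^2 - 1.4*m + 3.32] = -5.4*m^2 + 7.34*m - 1.4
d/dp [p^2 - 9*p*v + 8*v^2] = 2*p - 9*v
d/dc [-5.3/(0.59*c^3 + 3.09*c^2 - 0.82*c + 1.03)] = (9.381*c^2 + 32.754*c - 4.346)/(0.59*c^3 + 3.09*c^2 - 0.82*c + 1.03)^2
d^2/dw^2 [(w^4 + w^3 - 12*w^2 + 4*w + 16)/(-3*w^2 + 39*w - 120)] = 2*(-w^6 + 39*w^5 - 627*w^4 + 4183*w^3 - 9528*w^2 - 3696*w + 15056)/(3*(w^6 - 39*w^5 + 627*w^4 - 5317*w^3 + 25080*w^2 - 62400*w + 64000))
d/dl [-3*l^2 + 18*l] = 18 - 6*l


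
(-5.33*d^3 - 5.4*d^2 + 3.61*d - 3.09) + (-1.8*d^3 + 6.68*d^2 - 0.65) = -7.13*d^3 + 1.28*d^2 + 3.61*d - 3.74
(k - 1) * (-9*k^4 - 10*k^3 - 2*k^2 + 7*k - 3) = -9*k^5 - k^4 + 8*k^3 + 9*k^2 - 10*k + 3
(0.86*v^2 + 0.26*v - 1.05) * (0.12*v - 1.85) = 0.1032*v^3 - 1.5598*v^2 - 0.607*v + 1.9425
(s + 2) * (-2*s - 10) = -2*s^2 - 14*s - 20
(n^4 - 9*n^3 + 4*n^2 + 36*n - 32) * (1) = n^4 - 9*n^3 + 4*n^2 + 36*n - 32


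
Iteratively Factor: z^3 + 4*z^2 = (z + 4)*(z^2) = z*(z + 4)*(z)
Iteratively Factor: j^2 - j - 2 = (j + 1)*(j - 2)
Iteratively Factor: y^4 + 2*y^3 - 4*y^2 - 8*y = (y + 2)*(y^3 - 4*y) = (y - 2)*(y + 2)*(y^2 + 2*y) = y*(y - 2)*(y + 2)*(y + 2)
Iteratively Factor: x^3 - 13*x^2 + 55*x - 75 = (x - 5)*(x^2 - 8*x + 15) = (x - 5)^2*(x - 3)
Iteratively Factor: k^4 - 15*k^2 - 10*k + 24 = (k + 3)*(k^3 - 3*k^2 - 6*k + 8) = (k - 1)*(k + 3)*(k^2 - 2*k - 8) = (k - 4)*(k - 1)*(k + 3)*(k + 2)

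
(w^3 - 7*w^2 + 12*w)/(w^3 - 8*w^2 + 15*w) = (w - 4)/(w - 5)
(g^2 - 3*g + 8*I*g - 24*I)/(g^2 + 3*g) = (g^2 + g*(-3 + 8*I) - 24*I)/(g*(g + 3))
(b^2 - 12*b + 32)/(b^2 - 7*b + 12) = (b - 8)/(b - 3)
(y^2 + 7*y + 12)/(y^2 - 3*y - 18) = (y + 4)/(y - 6)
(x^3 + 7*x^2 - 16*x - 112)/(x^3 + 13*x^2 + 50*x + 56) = (x - 4)/(x + 2)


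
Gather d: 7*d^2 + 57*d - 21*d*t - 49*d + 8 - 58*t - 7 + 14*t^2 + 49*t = 7*d^2 + d*(8 - 21*t) + 14*t^2 - 9*t + 1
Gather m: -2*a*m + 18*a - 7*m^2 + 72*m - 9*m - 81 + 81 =18*a - 7*m^2 + m*(63 - 2*a)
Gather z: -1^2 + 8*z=8*z - 1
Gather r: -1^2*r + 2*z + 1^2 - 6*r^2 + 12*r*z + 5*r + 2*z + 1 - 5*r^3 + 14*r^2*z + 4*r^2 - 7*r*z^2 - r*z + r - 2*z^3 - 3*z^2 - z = -5*r^3 + r^2*(14*z - 2) + r*(-7*z^2 + 11*z + 5) - 2*z^3 - 3*z^2 + 3*z + 2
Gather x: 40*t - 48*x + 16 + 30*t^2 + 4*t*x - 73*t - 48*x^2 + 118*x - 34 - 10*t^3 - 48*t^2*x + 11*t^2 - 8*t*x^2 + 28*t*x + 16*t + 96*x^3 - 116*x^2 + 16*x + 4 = -10*t^3 + 41*t^2 - 17*t + 96*x^3 + x^2*(-8*t - 164) + x*(-48*t^2 + 32*t + 86) - 14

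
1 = 1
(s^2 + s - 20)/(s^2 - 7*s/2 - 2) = 2*(s + 5)/(2*s + 1)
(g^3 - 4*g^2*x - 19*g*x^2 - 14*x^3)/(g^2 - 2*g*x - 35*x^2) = (g^2 + 3*g*x + 2*x^2)/(g + 5*x)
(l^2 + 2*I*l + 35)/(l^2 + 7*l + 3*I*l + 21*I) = (l^2 + 2*I*l + 35)/(l^2 + l*(7 + 3*I) + 21*I)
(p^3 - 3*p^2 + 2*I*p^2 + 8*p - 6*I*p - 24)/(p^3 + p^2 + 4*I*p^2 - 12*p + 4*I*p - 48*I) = (p - 2*I)/(p + 4)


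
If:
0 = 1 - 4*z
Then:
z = 1/4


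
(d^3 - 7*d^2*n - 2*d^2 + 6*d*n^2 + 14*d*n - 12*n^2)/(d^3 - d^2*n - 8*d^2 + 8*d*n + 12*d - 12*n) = (d - 6*n)/(d - 6)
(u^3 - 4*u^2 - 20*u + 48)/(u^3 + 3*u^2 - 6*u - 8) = (u - 6)/(u + 1)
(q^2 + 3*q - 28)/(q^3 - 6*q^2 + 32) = (q + 7)/(q^2 - 2*q - 8)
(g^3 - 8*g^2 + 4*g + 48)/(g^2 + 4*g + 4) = (g^2 - 10*g + 24)/(g + 2)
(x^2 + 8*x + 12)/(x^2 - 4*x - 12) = (x + 6)/(x - 6)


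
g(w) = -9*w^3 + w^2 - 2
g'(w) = -27*w^2 + 2*w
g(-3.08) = 270.45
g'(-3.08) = -262.29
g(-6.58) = 2605.31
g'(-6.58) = -1182.16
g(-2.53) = 150.15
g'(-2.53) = -177.88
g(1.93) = -62.98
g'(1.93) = -96.71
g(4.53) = -818.12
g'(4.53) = -545.00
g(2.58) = -149.91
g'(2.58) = -174.56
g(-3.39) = 360.12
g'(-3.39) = -317.07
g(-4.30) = 732.05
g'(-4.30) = -507.83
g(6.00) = -1910.00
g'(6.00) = -960.00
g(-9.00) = 6640.00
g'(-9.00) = -2205.00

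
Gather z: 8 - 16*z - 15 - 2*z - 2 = -18*z - 9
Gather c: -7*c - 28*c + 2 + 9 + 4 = 15 - 35*c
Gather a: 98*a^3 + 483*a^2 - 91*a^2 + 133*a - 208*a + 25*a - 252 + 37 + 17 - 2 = 98*a^3 + 392*a^2 - 50*a - 200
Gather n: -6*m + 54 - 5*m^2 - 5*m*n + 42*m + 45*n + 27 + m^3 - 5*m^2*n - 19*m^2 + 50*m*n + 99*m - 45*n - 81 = m^3 - 24*m^2 + 135*m + n*(-5*m^2 + 45*m)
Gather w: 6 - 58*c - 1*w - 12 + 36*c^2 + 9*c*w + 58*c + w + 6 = 36*c^2 + 9*c*w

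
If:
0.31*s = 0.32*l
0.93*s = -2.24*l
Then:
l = 0.00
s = 0.00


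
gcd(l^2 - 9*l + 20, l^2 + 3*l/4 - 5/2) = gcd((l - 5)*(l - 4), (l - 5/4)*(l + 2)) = 1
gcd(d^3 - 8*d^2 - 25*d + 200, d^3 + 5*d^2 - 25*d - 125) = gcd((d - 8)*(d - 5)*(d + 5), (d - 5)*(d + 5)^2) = d^2 - 25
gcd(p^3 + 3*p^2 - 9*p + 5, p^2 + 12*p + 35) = p + 5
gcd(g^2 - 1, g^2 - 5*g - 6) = g + 1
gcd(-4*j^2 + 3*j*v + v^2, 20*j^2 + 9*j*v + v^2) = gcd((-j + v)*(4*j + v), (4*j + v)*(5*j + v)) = 4*j + v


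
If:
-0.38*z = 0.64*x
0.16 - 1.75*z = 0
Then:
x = -0.05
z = 0.09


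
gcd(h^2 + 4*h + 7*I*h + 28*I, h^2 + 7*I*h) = h + 7*I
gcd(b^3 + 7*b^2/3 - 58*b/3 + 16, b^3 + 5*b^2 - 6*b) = b^2 + 5*b - 6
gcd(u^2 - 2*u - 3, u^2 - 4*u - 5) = u + 1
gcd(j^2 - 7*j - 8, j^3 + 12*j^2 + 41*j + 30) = j + 1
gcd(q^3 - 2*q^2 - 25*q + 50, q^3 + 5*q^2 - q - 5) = q + 5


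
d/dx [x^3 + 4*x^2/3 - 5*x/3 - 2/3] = 3*x^2 + 8*x/3 - 5/3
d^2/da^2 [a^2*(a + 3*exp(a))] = 3*a^2*exp(a) + 12*a*exp(a) + 6*a + 6*exp(a)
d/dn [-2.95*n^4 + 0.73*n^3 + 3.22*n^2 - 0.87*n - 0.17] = -11.8*n^3 + 2.19*n^2 + 6.44*n - 0.87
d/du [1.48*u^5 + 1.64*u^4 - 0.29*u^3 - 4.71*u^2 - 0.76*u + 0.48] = 7.4*u^4 + 6.56*u^3 - 0.87*u^2 - 9.42*u - 0.76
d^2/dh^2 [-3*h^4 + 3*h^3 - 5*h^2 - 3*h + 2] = -36*h^2 + 18*h - 10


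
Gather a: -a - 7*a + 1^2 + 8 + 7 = 16 - 8*a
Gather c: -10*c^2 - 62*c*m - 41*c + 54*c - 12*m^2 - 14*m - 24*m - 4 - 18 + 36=-10*c^2 + c*(13 - 62*m) - 12*m^2 - 38*m + 14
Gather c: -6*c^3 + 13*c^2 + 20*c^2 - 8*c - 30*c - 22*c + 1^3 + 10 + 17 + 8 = -6*c^3 + 33*c^2 - 60*c + 36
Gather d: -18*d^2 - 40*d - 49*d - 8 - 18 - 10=-18*d^2 - 89*d - 36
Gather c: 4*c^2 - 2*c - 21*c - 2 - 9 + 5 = 4*c^2 - 23*c - 6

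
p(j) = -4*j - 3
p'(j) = -4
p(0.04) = -3.16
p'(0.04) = -4.00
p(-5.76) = 20.04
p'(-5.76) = -4.00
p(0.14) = -3.56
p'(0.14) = -4.00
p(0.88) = -6.52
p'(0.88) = -4.00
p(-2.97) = 8.88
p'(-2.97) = -4.00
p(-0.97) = 0.88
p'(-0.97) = -4.00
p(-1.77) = 4.08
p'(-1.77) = -4.00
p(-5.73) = 19.92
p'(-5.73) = -4.00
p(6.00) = -27.00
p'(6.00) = -4.00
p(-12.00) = 45.00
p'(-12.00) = -4.00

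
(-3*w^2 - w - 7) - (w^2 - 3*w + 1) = -4*w^2 + 2*w - 8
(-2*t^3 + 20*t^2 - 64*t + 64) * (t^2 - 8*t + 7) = -2*t^5 + 36*t^4 - 238*t^3 + 716*t^2 - 960*t + 448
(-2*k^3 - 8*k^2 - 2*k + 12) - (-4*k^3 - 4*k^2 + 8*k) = 2*k^3 - 4*k^2 - 10*k + 12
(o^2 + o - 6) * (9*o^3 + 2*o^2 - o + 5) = 9*o^5 + 11*o^4 - 53*o^3 - 8*o^2 + 11*o - 30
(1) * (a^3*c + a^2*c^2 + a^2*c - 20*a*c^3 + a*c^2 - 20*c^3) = a^3*c + a^2*c^2 + a^2*c - 20*a*c^3 + a*c^2 - 20*c^3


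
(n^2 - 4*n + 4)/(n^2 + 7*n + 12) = (n^2 - 4*n + 4)/(n^2 + 7*n + 12)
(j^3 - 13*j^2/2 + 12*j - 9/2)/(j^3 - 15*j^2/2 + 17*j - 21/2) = (2*j^2 - 7*j + 3)/(2*j^2 - 9*j + 7)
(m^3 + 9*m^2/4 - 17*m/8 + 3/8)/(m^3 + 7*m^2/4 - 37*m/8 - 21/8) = (8*m^2 - 6*m + 1)/(8*m^2 - 10*m - 7)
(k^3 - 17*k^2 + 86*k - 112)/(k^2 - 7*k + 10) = (k^2 - 15*k + 56)/(k - 5)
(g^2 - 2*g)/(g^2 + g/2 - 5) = 2*g/(2*g + 5)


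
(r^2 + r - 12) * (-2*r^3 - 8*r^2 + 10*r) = -2*r^5 - 10*r^4 + 26*r^3 + 106*r^2 - 120*r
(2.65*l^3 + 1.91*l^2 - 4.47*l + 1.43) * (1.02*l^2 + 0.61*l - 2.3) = 2.703*l^5 + 3.5647*l^4 - 9.4893*l^3 - 5.6611*l^2 + 11.1533*l - 3.289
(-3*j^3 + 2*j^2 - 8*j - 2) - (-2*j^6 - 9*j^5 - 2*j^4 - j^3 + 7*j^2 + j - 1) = 2*j^6 + 9*j^5 + 2*j^4 - 2*j^3 - 5*j^2 - 9*j - 1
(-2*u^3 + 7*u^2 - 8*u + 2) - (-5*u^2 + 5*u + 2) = -2*u^3 + 12*u^2 - 13*u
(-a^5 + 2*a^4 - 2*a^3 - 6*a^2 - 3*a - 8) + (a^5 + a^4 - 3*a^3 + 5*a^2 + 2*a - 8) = 3*a^4 - 5*a^3 - a^2 - a - 16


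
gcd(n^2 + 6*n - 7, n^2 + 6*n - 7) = n^2 + 6*n - 7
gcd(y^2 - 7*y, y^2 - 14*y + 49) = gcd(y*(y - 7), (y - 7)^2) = y - 7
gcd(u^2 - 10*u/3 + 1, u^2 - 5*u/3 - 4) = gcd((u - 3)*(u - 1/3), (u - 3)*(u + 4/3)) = u - 3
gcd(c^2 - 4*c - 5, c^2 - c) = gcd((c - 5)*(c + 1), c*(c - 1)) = 1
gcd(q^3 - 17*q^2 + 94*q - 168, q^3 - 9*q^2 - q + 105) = q - 7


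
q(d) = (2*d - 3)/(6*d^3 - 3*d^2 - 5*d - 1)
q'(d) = (2*d - 3)*(-18*d^2 + 6*d + 5)/(6*d^3 - 3*d^2 - 5*d - 1)^2 + 2/(6*d^3 - 3*d^2 - 5*d - 1)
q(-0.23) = 42.35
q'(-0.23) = -1407.29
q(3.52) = 0.02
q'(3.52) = -0.01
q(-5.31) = 0.01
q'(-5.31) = 0.01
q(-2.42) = 0.09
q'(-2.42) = 0.09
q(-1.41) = 0.35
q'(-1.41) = 0.70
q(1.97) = 0.04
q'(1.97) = -0.01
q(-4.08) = 0.03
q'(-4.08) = 0.01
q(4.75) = 0.01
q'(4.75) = -0.00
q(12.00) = 0.00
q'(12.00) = 0.00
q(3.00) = 0.03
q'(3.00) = -0.01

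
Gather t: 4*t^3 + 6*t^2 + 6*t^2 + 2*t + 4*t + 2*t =4*t^3 + 12*t^2 + 8*t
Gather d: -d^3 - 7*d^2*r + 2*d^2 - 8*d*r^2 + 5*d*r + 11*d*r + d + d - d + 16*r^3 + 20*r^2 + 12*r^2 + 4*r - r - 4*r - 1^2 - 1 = -d^3 + d^2*(2 - 7*r) + d*(-8*r^2 + 16*r + 1) + 16*r^3 + 32*r^2 - r - 2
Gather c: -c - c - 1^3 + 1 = -2*c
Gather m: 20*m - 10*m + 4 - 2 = 10*m + 2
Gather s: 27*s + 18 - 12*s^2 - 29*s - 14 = -12*s^2 - 2*s + 4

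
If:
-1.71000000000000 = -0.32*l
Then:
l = 5.34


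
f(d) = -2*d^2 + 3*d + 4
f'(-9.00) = 39.00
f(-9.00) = -185.00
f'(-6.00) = 27.00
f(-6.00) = -86.00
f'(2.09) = -5.36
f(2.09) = 1.53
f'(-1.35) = 8.40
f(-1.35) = -3.70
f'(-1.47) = 8.88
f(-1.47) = -4.73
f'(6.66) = -23.64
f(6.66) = -64.73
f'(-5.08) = 23.32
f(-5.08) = -62.85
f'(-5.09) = 23.36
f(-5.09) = -63.09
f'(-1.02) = 7.08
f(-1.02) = -1.14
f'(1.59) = -3.36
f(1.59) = 3.71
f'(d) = 3 - 4*d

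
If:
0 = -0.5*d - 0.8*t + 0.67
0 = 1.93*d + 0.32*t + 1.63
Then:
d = -1.10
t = 1.52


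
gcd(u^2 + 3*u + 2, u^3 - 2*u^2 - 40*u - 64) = u + 2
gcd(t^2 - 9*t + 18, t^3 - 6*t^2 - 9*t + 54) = t^2 - 9*t + 18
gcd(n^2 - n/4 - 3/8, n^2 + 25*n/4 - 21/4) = n - 3/4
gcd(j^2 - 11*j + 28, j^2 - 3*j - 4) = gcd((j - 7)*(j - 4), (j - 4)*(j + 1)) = j - 4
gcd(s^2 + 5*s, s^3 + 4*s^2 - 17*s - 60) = s + 5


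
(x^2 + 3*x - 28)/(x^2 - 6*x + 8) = (x + 7)/(x - 2)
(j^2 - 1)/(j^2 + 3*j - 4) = (j + 1)/(j + 4)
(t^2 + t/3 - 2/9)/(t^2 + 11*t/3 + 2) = (t - 1/3)/(t + 3)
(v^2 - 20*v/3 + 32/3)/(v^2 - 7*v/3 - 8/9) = 3*(v - 4)/(3*v + 1)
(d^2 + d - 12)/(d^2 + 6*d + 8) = (d - 3)/(d + 2)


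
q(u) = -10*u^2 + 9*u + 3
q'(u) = 9 - 20*u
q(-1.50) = -33.00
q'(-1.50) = 39.00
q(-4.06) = -198.38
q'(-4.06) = 90.20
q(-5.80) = -385.60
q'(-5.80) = 125.00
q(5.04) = -205.66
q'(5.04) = -91.80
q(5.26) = -226.34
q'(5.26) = -96.20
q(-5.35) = -331.38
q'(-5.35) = 116.00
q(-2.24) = -67.34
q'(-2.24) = 53.80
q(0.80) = 3.80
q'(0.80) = -7.00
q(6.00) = -303.00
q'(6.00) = -111.00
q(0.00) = 3.00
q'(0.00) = 9.00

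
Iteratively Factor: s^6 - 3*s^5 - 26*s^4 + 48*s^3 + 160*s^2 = (s)*(s^5 - 3*s^4 - 26*s^3 + 48*s^2 + 160*s) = s*(s + 2)*(s^4 - 5*s^3 - 16*s^2 + 80*s) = s*(s - 5)*(s + 2)*(s^3 - 16*s) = s*(s - 5)*(s - 4)*(s + 2)*(s^2 + 4*s) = s*(s - 5)*(s - 4)*(s + 2)*(s + 4)*(s)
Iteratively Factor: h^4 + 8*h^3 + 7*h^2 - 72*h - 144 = (h + 4)*(h^3 + 4*h^2 - 9*h - 36) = (h + 4)^2*(h^2 - 9) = (h - 3)*(h + 4)^2*(h + 3)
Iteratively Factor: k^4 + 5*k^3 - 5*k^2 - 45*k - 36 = (k + 3)*(k^3 + 2*k^2 - 11*k - 12) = (k + 1)*(k + 3)*(k^2 + k - 12) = (k + 1)*(k + 3)*(k + 4)*(k - 3)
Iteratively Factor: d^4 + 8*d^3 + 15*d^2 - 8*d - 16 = (d + 4)*(d^3 + 4*d^2 - d - 4) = (d + 4)^2*(d^2 - 1) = (d - 1)*(d + 4)^2*(d + 1)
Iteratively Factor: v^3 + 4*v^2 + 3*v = (v)*(v^2 + 4*v + 3) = v*(v + 1)*(v + 3)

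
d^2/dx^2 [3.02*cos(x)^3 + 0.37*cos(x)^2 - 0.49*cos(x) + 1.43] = -1.775*cos(x) - 0.74*cos(2*x) - 6.795*cos(3*x)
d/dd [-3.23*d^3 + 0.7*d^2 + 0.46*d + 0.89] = -9.69*d^2 + 1.4*d + 0.46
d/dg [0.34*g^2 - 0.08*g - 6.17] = 0.68*g - 0.08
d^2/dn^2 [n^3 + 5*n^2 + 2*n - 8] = 6*n + 10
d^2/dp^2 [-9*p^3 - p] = -54*p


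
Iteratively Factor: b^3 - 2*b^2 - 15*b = (b - 5)*(b^2 + 3*b) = b*(b - 5)*(b + 3)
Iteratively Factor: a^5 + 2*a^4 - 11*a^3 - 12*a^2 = (a)*(a^4 + 2*a^3 - 11*a^2 - 12*a) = a*(a + 4)*(a^3 - 2*a^2 - 3*a) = a*(a + 1)*(a + 4)*(a^2 - 3*a) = a*(a - 3)*(a + 1)*(a + 4)*(a)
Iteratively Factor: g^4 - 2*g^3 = (g)*(g^3 - 2*g^2) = g^2*(g^2 - 2*g) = g^3*(g - 2)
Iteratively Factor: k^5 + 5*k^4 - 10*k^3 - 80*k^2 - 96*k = (k + 2)*(k^4 + 3*k^3 - 16*k^2 - 48*k) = (k + 2)*(k + 3)*(k^3 - 16*k) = k*(k + 2)*(k + 3)*(k^2 - 16) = k*(k + 2)*(k + 3)*(k + 4)*(k - 4)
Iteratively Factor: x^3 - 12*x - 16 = (x + 2)*(x^2 - 2*x - 8) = (x - 4)*(x + 2)*(x + 2)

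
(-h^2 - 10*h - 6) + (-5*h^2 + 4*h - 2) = -6*h^2 - 6*h - 8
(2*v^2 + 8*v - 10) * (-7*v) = -14*v^3 - 56*v^2 + 70*v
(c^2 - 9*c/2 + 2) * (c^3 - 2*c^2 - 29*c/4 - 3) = c^5 - 13*c^4/2 + 15*c^3/4 + 205*c^2/8 - c - 6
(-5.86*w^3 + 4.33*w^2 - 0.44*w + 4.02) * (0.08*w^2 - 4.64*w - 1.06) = -0.4688*w^5 + 27.5368*w^4 - 13.9148*w^3 - 2.2266*w^2 - 18.1864*w - 4.2612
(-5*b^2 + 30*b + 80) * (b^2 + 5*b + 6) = -5*b^4 + 5*b^3 + 200*b^2 + 580*b + 480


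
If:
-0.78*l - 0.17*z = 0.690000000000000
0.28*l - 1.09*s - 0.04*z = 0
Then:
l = -0.217948717948718*z - 0.884615384615385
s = -0.0926840743354505*z - 0.227240649258998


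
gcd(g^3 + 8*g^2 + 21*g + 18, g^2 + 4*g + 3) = g + 3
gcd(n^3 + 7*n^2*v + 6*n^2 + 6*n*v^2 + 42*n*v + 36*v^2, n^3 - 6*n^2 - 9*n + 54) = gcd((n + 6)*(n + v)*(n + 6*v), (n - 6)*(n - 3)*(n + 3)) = 1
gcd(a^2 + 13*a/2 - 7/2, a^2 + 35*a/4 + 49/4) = a + 7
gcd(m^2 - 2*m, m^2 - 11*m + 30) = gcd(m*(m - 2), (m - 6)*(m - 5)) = 1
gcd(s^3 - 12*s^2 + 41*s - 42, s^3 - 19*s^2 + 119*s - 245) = s - 7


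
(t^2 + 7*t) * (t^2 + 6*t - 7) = t^4 + 13*t^3 + 35*t^2 - 49*t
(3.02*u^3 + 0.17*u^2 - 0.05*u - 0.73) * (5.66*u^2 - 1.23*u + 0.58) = 17.0932*u^5 - 2.7524*u^4 + 1.2595*u^3 - 3.9717*u^2 + 0.8689*u - 0.4234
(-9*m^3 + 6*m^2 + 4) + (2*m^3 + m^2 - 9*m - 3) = -7*m^3 + 7*m^2 - 9*m + 1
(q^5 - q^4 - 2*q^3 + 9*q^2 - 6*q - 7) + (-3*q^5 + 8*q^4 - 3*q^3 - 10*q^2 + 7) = -2*q^5 + 7*q^4 - 5*q^3 - q^2 - 6*q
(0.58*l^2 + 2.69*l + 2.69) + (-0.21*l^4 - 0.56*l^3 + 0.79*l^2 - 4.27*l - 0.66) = -0.21*l^4 - 0.56*l^3 + 1.37*l^2 - 1.58*l + 2.03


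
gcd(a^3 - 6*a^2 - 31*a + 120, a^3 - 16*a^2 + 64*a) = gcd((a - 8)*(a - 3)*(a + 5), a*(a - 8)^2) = a - 8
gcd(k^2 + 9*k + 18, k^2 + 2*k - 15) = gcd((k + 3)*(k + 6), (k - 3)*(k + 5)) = 1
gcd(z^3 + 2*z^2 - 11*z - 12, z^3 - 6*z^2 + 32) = 1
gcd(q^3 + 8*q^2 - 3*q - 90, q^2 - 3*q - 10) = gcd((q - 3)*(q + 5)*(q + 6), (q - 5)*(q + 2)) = 1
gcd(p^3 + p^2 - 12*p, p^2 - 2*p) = p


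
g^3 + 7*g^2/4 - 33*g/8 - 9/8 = (g - 3/2)*(g + 1/4)*(g + 3)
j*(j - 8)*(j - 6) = j^3 - 14*j^2 + 48*j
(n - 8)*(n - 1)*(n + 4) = n^3 - 5*n^2 - 28*n + 32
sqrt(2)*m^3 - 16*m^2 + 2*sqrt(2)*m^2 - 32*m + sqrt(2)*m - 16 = (m + 1)*(m - 8*sqrt(2))*(sqrt(2)*m + sqrt(2))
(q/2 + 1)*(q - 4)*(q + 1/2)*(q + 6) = q^4/2 + 9*q^3/4 - 9*q^2 - 29*q - 12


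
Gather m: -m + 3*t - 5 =-m + 3*t - 5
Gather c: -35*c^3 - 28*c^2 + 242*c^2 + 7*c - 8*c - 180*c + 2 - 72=-35*c^3 + 214*c^2 - 181*c - 70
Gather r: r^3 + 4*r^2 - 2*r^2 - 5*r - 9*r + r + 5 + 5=r^3 + 2*r^2 - 13*r + 10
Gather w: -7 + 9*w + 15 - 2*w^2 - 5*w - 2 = -2*w^2 + 4*w + 6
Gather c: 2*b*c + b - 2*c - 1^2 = b + c*(2*b - 2) - 1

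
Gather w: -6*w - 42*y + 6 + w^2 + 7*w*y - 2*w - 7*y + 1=w^2 + w*(7*y - 8) - 49*y + 7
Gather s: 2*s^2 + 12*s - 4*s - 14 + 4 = 2*s^2 + 8*s - 10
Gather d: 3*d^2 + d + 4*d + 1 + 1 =3*d^2 + 5*d + 2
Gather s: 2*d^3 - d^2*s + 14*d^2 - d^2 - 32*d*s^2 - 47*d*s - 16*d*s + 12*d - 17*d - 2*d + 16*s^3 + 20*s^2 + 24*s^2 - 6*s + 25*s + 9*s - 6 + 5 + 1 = 2*d^3 + 13*d^2 - 7*d + 16*s^3 + s^2*(44 - 32*d) + s*(-d^2 - 63*d + 28)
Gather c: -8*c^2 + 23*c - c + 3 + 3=-8*c^2 + 22*c + 6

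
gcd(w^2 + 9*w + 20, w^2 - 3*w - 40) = w + 5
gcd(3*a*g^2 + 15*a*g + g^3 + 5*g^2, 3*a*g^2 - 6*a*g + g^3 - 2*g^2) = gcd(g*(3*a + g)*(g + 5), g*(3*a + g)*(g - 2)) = 3*a*g + g^2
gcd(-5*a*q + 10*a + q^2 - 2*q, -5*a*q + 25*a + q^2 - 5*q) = -5*a + q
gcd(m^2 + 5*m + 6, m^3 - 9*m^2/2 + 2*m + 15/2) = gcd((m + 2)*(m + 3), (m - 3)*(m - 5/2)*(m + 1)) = 1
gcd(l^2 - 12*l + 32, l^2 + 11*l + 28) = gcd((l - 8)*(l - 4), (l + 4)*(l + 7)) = 1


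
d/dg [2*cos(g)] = -2*sin(g)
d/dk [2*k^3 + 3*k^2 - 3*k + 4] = 6*k^2 + 6*k - 3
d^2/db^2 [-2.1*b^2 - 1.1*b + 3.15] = -4.20000000000000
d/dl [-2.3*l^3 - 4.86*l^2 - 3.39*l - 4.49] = -6.9*l^2 - 9.72*l - 3.39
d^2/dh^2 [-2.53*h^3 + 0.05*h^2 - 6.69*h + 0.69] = 0.1 - 15.18*h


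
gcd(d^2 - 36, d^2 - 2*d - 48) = d + 6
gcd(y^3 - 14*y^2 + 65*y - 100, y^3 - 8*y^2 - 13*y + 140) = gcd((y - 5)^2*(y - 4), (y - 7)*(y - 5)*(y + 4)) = y - 5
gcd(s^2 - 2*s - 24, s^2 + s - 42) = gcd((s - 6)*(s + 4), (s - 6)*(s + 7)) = s - 6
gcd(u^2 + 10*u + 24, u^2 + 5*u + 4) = u + 4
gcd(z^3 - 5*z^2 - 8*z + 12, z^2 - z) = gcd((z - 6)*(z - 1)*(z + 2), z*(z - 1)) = z - 1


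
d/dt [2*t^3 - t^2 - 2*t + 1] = 6*t^2 - 2*t - 2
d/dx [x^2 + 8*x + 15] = 2*x + 8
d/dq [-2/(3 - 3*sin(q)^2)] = -4*sin(q)/(3*cos(q)^3)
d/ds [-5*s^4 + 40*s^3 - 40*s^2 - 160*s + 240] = -20*s^3 + 120*s^2 - 80*s - 160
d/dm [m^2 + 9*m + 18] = 2*m + 9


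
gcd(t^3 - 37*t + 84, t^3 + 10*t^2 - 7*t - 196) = t^2 + 3*t - 28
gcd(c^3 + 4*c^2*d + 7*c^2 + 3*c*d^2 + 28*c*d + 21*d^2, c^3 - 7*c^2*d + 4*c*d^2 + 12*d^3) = c + d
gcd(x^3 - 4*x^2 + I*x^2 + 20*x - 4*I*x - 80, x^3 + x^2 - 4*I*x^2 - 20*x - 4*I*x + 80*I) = x^2 + x*(-4 - 4*I) + 16*I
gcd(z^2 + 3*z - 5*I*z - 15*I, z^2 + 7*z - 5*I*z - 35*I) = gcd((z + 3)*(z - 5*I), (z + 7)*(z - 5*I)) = z - 5*I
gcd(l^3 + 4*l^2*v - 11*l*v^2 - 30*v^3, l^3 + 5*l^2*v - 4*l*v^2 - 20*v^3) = l^2 + 7*l*v + 10*v^2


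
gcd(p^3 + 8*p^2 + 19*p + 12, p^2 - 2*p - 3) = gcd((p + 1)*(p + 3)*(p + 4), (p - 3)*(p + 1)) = p + 1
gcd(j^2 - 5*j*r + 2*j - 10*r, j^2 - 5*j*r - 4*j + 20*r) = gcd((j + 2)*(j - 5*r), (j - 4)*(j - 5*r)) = -j + 5*r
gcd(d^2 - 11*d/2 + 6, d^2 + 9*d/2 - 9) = d - 3/2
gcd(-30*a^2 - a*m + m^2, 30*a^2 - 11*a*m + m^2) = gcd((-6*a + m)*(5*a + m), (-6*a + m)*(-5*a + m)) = 6*a - m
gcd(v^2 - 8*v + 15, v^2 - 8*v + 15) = v^2 - 8*v + 15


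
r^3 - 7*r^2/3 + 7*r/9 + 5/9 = (r - 5/3)*(r - 1)*(r + 1/3)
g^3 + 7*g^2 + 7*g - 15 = (g - 1)*(g + 3)*(g + 5)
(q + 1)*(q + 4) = q^2 + 5*q + 4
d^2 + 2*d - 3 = (d - 1)*(d + 3)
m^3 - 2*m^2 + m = m*(m - 1)^2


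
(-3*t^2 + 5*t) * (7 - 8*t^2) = 24*t^4 - 40*t^3 - 21*t^2 + 35*t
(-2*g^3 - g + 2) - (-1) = -2*g^3 - g + 3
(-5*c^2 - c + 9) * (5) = -25*c^2 - 5*c + 45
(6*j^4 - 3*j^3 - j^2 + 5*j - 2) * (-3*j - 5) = -18*j^5 - 21*j^4 + 18*j^3 - 10*j^2 - 19*j + 10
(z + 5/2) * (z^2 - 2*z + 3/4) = z^3 + z^2/2 - 17*z/4 + 15/8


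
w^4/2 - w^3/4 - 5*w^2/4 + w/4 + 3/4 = (w/2 + 1/2)*(w - 3/2)*(w - 1)*(w + 1)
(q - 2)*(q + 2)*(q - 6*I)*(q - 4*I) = q^4 - 10*I*q^3 - 28*q^2 + 40*I*q + 96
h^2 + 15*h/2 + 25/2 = (h + 5/2)*(h + 5)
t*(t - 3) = t^2 - 3*t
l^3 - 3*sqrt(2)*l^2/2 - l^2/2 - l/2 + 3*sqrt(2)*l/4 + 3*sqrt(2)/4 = (l - 1)*(l + 1/2)*(l - 3*sqrt(2)/2)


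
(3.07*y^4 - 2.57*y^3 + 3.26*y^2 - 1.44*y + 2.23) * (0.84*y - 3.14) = 2.5788*y^5 - 11.7986*y^4 + 10.8082*y^3 - 11.446*y^2 + 6.3948*y - 7.0022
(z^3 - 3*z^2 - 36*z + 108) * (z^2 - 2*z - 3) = z^5 - 5*z^4 - 33*z^3 + 189*z^2 - 108*z - 324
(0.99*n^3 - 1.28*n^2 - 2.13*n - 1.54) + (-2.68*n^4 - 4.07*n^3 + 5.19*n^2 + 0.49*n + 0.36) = -2.68*n^4 - 3.08*n^3 + 3.91*n^2 - 1.64*n - 1.18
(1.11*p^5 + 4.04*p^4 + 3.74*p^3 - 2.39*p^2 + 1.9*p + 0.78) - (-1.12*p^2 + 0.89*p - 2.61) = 1.11*p^5 + 4.04*p^4 + 3.74*p^3 - 1.27*p^2 + 1.01*p + 3.39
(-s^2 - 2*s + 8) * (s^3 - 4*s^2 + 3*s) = -s^5 + 2*s^4 + 13*s^3 - 38*s^2 + 24*s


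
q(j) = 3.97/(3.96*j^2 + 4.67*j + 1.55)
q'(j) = 3.97*(-7.92*j - 4.67)/(3.96*j^2 + 4.67*j + 1.55)^2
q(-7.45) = 0.02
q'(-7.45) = 0.01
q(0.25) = 1.34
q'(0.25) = -3.00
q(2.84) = 0.08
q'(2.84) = -0.05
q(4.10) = 0.05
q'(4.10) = -0.02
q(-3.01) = 0.17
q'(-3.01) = 0.14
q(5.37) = 0.03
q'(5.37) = -0.01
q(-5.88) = 0.04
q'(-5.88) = 0.01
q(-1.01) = 4.55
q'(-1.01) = 17.35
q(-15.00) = 0.00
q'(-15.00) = 0.00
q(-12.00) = 0.01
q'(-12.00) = 0.00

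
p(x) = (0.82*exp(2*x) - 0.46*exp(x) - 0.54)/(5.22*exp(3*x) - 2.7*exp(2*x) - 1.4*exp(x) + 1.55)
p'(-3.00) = -0.03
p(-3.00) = -0.38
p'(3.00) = -0.00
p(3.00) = 0.01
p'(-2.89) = -0.04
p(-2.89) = -0.38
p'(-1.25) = -0.26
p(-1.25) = -0.58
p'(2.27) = -0.02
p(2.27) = 0.02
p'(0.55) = 0.01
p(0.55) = 0.06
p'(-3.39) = -0.02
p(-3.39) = -0.37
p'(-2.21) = -0.08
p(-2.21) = -0.42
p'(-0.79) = -0.08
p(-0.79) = -0.69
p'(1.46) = -0.03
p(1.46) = 0.04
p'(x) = (1.64*exp(2*x) - 0.46*exp(x))/(5.22*exp(3*x) - 2.7*exp(2*x) - 1.4*exp(x) + 1.55) + (0.82*exp(2*x) - 0.46*exp(x) - 0.54)*(-15.66*exp(3*x) + 5.4*exp(2*x) + 1.4*exp(x))/(5.22*exp(3*x) - 2.7*exp(2*x) - 1.4*exp(x) + 1.55)^2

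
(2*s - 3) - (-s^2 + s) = s^2 + s - 3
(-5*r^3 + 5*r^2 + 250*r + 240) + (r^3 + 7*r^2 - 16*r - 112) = -4*r^3 + 12*r^2 + 234*r + 128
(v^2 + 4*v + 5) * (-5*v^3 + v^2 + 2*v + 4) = -5*v^5 - 19*v^4 - 19*v^3 + 17*v^2 + 26*v + 20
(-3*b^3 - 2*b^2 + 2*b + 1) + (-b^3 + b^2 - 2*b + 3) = -4*b^3 - b^2 + 4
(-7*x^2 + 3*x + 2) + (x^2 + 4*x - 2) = -6*x^2 + 7*x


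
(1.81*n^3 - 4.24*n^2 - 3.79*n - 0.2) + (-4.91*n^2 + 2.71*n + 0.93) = 1.81*n^3 - 9.15*n^2 - 1.08*n + 0.73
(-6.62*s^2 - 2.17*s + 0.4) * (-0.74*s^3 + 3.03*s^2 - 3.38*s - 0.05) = 4.8988*s^5 - 18.4528*s^4 + 15.5045*s^3 + 8.8776*s^2 - 1.2435*s - 0.02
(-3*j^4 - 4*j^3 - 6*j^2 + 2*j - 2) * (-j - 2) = 3*j^5 + 10*j^4 + 14*j^3 + 10*j^2 - 2*j + 4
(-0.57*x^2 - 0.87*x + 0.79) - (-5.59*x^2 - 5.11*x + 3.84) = 5.02*x^2 + 4.24*x - 3.05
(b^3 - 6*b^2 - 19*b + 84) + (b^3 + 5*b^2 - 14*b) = 2*b^3 - b^2 - 33*b + 84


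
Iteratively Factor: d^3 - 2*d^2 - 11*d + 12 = (d - 1)*(d^2 - d - 12) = (d - 1)*(d + 3)*(d - 4)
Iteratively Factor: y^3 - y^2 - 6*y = (y + 2)*(y^2 - 3*y) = y*(y + 2)*(y - 3)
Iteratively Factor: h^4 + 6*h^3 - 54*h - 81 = (h + 3)*(h^3 + 3*h^2 - 9*h - 27) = (h - 3)*(h + 3)*(h^2 + 6*h + 9) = (h - 3)*(h + 3)^2*(h + 3)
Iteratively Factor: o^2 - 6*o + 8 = (o - 2)*(o - 4)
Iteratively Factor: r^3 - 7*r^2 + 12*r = (r - 4)*(r^2 - 3*r) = r*(r - 4)*(r - 3)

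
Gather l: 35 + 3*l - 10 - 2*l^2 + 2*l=-2*l^2 + 5*l + 25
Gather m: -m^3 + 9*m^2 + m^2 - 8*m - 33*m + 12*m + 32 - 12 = -m^3 + 10*m^2 - 29*m + 20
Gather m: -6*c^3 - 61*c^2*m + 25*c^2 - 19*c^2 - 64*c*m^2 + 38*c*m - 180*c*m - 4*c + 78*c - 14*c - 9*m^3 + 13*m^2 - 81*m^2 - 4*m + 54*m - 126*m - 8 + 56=-6*c^3 + 6*c^2 + 60*c - 9*m^3 + m^2*(-64*c - 68) + m*(-61*c^2 - 142*c - 76) + 48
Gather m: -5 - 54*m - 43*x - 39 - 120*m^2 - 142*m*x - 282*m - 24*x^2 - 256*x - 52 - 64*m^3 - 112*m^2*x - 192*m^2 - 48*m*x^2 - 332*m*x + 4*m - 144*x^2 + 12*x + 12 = -64*m^3 + m^2*(-112*x - 312) + m*(-48*x^2 - 474*x - 332) - 168*x^2 - 287*x - 84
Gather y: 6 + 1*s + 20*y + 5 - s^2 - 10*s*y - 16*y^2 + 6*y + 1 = -s^2 + s - 16*y^2 + y*(26 - 10*s) + 12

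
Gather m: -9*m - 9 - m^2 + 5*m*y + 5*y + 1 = -m^2 + m*(5*y - 9) + 5*y - 8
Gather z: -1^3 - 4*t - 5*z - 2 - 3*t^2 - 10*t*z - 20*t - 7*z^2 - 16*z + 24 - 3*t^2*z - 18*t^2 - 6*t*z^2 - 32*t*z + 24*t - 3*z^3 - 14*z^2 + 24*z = -21*t^2 - 3*z^3 + z^2*(-6*t - 21) + z*(-3*t^2 - 42*t + 3) + 21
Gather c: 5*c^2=5*c^2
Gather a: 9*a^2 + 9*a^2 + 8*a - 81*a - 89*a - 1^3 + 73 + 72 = 18*a^2 - 162*a + 144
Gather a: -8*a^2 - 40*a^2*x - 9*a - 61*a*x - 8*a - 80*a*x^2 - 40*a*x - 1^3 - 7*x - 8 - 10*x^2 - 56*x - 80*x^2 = a^2*(-40*x - 8) + a*(-80*x^2 - 101*x - 17) - 90*x^2 - 63*x - 9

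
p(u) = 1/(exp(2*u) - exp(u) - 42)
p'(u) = (-2*exp(2*u) + exp(u))/(exp(2*u) - exp(u) - 42)^2 = (1 - 2*exp(u))*exp(u)/(-exp(2*u) + exp(u) + 42)^2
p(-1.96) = -0.02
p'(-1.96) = 0.00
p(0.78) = -0.03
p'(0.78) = -0.00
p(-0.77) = -0.02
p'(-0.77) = 0.00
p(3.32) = 0.00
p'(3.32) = -0.00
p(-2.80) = -0.02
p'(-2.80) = 0.00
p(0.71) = -0.03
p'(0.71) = -0.00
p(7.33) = 0.00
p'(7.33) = -0.00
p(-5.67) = -0.02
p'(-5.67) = 0.00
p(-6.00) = -0.02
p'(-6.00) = 0.00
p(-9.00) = -0.02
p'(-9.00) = 0.00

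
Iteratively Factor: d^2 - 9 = (d + 3)*(d - 3)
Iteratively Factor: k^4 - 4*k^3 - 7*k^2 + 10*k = (k)*(k^3 - 4*k^2 - 7*k + 10) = k*(k + 2)*(k^2 - 6*k + 5) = k*(k - 5)*(k + 2)*(k - 1)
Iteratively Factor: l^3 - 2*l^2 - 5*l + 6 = (l - 3)*(l^2 + l - 2) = (l - 3)*(l - 1)*(l + 2)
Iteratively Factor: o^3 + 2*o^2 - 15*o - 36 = (o + 3)*(o^2 - o - 12) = (o + 3)^2*(o - 4)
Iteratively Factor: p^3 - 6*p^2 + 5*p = (p - 1)*(p^2 - 5*p) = (p - 5)*(p - 1)*(p)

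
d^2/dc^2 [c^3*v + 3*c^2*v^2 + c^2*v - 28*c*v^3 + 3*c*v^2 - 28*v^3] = 2*v*(3*c + 3*v + 1)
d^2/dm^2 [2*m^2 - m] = 4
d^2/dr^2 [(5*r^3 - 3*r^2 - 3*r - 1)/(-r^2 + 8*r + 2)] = 6*(-101*r^3 - 73*r^2 - 22*r + 10)/(r^6 - 24*r^5 + 186*r^4 - 416*r^3 - 372*r^2 - 96*r - 8)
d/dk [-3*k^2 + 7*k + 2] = 7 - 6*k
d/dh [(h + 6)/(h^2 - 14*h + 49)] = (-h - 19)/(h^3 - 21*h^2 + 147*h - 343)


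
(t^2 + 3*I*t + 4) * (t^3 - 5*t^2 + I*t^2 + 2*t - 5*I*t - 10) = t^5 - 5*t^4 + 4*I*t^4 + 3*t^3 - 20*I*t^3 - 15*t^2 + 10*I*t^2 + 8*t - 50*I*t - 40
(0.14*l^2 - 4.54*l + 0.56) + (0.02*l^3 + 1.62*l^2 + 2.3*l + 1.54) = 0.02*l^3 + 1.76*l^2 - 2.24*l + 2.1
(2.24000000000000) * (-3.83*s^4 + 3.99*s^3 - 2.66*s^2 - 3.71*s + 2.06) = -8.5792*s^4 + 8.9376*s^3 - 5.9584*s^2 - 8.3104*s + 4.6144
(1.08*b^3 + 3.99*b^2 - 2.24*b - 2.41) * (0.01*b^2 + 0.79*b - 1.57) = 0.0108*b^5 + 0.8931*b^4 + 1.4341*b^3 - 8.058*b^2 + 1.6129*b + 3.7837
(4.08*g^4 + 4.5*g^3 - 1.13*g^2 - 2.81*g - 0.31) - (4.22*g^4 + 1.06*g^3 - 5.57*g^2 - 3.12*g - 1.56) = -0.14*g^4 + 3.44*g^3 + 4.44*g^2 + 0.31*g + 1.25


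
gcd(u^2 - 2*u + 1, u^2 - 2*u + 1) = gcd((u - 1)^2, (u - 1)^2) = u^2 - 2*u + 1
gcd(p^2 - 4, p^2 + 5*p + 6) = p + 2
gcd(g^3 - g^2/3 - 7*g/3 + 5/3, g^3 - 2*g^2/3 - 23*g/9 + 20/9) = g^2 + 2*g/3 - 5/3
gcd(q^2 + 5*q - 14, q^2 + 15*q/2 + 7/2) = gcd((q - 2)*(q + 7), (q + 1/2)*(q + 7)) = q + 7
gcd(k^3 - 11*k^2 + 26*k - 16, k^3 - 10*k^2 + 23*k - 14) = k^2 - 3*k + 2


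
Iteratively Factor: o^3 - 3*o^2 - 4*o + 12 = (o + 2)*(o^2 - 5*o + 6) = (o - 2)*(o + 2)*(o - 3)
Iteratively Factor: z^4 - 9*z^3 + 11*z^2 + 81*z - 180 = (z - 3)*(z^3 - 6*z^2 - 7*z + 60) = (z - 3)*(z + 3)*(z^2 - 9*z + 20) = (z - 5)*(z - 3)*(z + 3)*(z - 4)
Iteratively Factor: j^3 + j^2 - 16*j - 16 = (j + 4)*(j^2 - 3*j - 4) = (j + 1)*(j + 4)*(j - 4)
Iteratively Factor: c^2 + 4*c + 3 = (c + 3)*(c + 1)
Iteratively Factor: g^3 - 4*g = (g)*(g^2 - 4) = g*(g - 2)*(g + 2)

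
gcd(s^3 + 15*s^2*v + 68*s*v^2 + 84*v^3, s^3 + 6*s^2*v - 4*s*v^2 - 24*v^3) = s^2 + 8*s*v + 12*v^2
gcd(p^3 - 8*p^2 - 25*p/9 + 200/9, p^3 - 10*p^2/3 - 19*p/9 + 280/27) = p + 5/3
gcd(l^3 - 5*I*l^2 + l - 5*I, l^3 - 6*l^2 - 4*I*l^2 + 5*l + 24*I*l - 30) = l^2 - 4*I*l + 5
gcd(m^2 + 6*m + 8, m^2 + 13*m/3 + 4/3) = m + 4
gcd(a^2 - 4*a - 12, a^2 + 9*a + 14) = a + 2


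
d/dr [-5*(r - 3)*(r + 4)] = -10*r - 5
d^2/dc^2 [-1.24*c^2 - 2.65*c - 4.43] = -2.48000000000000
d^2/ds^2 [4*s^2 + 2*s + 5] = 8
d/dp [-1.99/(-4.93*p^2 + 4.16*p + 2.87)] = (8.2784 - 19.6214*p)/(-4.93*p^2 + 4.16*p + 2.87)^2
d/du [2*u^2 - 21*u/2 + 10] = 4*u - 21/2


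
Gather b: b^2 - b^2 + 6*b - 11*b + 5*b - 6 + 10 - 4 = 0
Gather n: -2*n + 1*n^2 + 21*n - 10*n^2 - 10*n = -9*n^2 + 9*n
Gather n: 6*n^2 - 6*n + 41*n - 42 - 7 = 6*n^2 + 35*n - 49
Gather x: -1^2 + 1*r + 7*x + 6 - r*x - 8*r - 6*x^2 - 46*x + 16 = -7*r - 6*x^2 + x*(-r - 39) + 21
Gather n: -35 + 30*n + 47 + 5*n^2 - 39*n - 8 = 5*n^2 - 9*n + 4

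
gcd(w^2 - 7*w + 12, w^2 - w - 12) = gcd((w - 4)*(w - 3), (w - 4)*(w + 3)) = w - 4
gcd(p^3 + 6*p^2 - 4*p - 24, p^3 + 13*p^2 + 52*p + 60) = p^2 + 8*p + 12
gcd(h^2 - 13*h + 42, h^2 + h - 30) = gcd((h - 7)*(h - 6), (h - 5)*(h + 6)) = 1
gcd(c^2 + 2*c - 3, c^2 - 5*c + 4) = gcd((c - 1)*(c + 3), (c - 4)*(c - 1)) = c - 1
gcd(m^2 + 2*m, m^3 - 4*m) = m^2 + 2*m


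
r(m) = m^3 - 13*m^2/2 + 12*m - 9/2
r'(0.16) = 10.00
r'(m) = 3*m^2 - 13*m + 12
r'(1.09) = 1.39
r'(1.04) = 1.72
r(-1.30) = -33.28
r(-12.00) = -2812.50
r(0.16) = -2.74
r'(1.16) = 0.96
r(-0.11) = -5.90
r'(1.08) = 1.46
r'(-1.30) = 33.97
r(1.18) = 2.25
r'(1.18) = 0.84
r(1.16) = 2.23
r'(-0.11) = 13.47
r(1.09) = 2.15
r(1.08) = 2.14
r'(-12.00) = 600.00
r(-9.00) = -1368.00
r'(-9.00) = 372.00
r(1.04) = 2.07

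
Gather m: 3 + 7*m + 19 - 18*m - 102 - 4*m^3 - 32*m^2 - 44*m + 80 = -4*m^3 - 32*m^2 - 55*m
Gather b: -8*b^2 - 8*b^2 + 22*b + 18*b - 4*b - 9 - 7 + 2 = -16*b^2 + 36*b - 14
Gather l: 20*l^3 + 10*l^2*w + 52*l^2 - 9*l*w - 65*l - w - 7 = 20*l^3 + l^2*(10*w + 52) + l*(-9*w - 65) - w - 7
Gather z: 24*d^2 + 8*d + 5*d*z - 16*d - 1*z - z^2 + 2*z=24*d^2 - 8*d - z^2 + z*(5*d + 1)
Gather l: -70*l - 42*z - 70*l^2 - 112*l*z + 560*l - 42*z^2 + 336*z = -70*l^2 + l*(490 - 112*z) - 42*z^2 + 294*z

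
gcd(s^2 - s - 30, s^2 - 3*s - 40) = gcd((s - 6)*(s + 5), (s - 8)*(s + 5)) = s + 5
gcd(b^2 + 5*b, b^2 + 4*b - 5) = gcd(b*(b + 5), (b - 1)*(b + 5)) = b + 5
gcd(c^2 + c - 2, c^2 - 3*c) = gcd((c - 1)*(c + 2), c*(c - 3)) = 1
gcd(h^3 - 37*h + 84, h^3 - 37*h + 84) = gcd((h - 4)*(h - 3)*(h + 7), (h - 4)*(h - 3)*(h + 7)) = h^3 - 37*h + 84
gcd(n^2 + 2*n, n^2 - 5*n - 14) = n + 2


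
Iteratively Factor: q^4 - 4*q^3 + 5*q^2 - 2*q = (q - 1)*(q^3 - 3*q^2 + 2*q) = q*(q - 1)*(q^2 - 3*q + 2) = q*(q - 1)^2*(q - 2)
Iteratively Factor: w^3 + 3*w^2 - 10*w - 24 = (w + 2)*(w^2 + w - 12) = (w - 3)*(w + 2)*(w + 4)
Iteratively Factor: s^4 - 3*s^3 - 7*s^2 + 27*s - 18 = (s - 1)*(s^3 - 2*s^2 - 9*s + 18) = (s - 3)*(s - 1)*(s^2 + s - 6) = (s - 3)*(s - 2)*(s - 1)*(s + 3)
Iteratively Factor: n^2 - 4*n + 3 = (n - 3)*(n - 1)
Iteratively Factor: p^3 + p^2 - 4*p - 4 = (p + 1)*(p^2 - 4) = (p - 2)*(p + 1)*(p + 2)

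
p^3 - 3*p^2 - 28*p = p*(p - 7)*(p + 4)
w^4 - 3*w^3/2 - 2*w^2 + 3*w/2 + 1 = (w - 2)*(w - 1)*(w + 1/2)*(w + 1)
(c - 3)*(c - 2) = c^2 - 5*c + 6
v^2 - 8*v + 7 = (v - 7)*(v - 1)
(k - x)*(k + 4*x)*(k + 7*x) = k^3 + 10*k^2*x + 17*k*x^2 - 28*x^3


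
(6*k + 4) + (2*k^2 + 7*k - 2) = 2*k^2 + 13*k + 2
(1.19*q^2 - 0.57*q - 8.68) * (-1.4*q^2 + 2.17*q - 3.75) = -1.666*q^4 + 3.3803*q^3 + 6.4526*q^2 - 16.6981*q + 32.55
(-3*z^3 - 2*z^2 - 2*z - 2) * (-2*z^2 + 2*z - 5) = 6*z^5 - 2*z^4 + 15*z^3 + 10*z^2 + 6*z + 10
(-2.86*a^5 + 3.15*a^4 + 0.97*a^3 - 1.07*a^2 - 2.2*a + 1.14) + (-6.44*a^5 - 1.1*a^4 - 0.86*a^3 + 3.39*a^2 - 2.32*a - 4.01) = -9.3*a^5 + 2.05*a^4 + 0.11*a^3 + 2.32*a^2 - 4.52*a - 2.87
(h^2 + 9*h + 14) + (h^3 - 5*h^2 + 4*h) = h^3 - 4*h^2 + 13*h + 14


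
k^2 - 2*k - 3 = (k - 3)*(k + 1)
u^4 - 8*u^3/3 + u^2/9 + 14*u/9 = u*(u - 7/3)*(u - 1)*(u + 2/3)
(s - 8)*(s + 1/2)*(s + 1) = s^3 - 13*s^2/2 - 23*s/2 - 4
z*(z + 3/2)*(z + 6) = z^3 + 15*z^2/2 + 9*z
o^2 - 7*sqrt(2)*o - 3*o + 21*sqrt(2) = (o - 3)*(o - 7*sqrt(2))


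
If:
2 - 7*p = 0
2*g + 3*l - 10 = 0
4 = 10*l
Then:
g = 22/5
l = 2/5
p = 2/7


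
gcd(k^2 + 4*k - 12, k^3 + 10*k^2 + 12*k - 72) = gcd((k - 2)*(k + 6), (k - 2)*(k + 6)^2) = k^2 + 4*k - 12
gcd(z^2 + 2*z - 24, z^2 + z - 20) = z - 4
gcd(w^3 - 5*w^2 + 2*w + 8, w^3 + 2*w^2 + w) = w + 1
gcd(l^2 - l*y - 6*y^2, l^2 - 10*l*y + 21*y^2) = -l + 3*y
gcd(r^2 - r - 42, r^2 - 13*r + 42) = r - 7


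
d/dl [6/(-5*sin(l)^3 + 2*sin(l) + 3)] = 6*(15*sin(l)^2 - 2)*cos(l)/(-5*sin(l)^3 + 2*sin(l) + 3)^2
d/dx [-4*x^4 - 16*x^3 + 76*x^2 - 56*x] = -16*x^3 - 48*x^2 + 152*x - 56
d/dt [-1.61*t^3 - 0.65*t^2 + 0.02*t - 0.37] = -4.83*t^2 - 1.3*t + 0.02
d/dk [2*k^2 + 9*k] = 4*k + 9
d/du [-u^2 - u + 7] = -2*u - 1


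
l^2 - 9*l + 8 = (l - 8)*(l - 1)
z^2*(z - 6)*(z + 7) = z^4 + z^3 - 42*z^2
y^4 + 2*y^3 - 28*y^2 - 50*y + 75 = (y - 5)*(y - 1)*(y + 3)*(y + 5)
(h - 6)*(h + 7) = h^2 + h - 42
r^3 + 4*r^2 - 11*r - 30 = (r - 3)*(r + 2)*(r + 5)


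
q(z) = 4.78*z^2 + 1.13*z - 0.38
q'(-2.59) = -23.63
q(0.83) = 3.85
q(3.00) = 46.03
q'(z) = 9.56*z + 1.13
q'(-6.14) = -57.57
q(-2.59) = 28.76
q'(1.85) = 18.82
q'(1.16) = 12.22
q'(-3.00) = -27.55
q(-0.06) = -0.43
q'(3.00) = 29.81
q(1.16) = 7.36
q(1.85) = 18.07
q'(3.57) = 35.26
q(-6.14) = 172.89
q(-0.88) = 2.33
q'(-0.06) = 0.56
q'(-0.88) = -7.28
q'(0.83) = 9.06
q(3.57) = 64.57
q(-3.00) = 39.25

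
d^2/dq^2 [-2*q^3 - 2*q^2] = -12*q - 4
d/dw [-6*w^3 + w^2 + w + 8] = -18*w^2 + 2*w + 1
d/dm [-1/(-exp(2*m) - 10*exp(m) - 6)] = 2*(-exp(m) - 5)*exp(m)/(exp(2*m) + 10*exp(m) + 6)^2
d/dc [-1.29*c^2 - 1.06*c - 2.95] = -2.58*c - 1.06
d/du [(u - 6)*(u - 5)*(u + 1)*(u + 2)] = 4*u^3 - 24*u^2 - 2*u + 68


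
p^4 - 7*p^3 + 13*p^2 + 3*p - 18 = (p - 3)^2*(p - 2)*(p + 1)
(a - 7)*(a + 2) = a^2 - 5*a - 14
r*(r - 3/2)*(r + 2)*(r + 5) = r^4 + 11*r^3/2 - r^2/2 - 15*r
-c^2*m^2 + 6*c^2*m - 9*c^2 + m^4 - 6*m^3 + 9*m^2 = (-c + m)*(c + m)*(m - 3)^2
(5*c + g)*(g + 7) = 5*c*g + 35*c + g^2 + 7*g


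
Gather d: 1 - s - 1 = -s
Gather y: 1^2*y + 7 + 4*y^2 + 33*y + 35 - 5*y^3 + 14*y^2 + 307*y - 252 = -5*y^3 + 18*y^2 + 341*y - 210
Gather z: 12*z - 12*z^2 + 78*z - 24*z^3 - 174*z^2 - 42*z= -24*z^3 - 186*z^2 + 48*z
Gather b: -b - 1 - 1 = -b - 2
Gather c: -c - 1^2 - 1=-c - 2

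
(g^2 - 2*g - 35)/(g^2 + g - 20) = (g - 7)/(g - 4)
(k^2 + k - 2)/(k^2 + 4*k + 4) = (k - 1)/(k + 2)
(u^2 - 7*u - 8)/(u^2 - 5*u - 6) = (u - 8)/(u - 6)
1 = 1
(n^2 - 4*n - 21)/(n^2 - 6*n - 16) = (-n^2 + 4*n + 21)/(-n^2 + 6*n + 16)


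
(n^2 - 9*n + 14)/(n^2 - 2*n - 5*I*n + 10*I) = (n - 7)/(n - 5*I)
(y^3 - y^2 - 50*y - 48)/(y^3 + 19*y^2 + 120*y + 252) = (y^2 - 7*y - 8)/(y^2 + 13*y + 42)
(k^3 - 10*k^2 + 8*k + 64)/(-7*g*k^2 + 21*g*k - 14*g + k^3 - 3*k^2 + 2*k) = (-k^3 + 10*k^2 - 8*k - 64)/(7*g*k^2 - 21*g*k + 14*g - k^3 + 3*k^2 - 2*k)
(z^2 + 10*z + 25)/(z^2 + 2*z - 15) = (z + 5)/(z - 3)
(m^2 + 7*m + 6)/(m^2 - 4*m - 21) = (m^2 + 7*m + 6)/(m^2 - 4*m - 21)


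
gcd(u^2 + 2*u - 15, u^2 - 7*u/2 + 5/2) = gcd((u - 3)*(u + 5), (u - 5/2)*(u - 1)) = 1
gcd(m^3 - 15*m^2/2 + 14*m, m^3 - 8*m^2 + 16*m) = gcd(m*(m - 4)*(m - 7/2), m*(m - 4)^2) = m^2 - 4*m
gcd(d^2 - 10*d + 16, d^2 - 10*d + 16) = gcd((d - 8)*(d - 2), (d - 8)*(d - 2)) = d^2 - 10*d + 16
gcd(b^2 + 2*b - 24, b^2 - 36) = b + 6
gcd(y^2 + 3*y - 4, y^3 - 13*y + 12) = y^2 + 3*y - 4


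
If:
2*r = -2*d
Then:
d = -r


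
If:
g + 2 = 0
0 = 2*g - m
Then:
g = -2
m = -4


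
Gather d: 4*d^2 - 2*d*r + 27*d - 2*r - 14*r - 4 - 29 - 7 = 4*d^2 + d*(27 - 2*r) - 16*r - 40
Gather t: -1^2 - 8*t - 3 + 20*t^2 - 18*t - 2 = 20*t^2 - 26*t - 6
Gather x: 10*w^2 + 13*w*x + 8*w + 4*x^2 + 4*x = 10*w^2 + 8*w + 4*x^2 + x*(13*w + 4)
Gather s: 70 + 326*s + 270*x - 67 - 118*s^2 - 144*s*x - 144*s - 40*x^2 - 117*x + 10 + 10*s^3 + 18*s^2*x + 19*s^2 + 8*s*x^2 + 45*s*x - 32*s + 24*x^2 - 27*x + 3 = 10*s^3 + s^2*(18*x - 99) + s*(8*x^2 - 99*x + 150) - 16*x^2 + 126*x + 16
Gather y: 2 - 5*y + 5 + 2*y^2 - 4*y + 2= 2*y^2 - 9*y + 9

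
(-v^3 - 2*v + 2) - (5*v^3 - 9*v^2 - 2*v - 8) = -6*v^3 + 9*v^2 + 10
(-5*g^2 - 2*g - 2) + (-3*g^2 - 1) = -8*g^2 - 2*g - 3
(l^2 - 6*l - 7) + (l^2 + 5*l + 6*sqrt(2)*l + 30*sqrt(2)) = 2*l^2 - l + 6*sqrt(2)*l - 7 + 30*sqrt(2)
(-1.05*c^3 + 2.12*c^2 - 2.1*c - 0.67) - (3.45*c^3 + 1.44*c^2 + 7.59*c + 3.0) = -4.5*c^3 + 0.68*c^2 - 9.69*c - 3.67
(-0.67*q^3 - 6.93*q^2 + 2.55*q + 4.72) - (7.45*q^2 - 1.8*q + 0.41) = -0.67*q^3 - 14.38*q^2 + 4.35*q + 4.31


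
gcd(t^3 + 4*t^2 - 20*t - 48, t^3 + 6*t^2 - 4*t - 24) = t^2 + 8*t + 12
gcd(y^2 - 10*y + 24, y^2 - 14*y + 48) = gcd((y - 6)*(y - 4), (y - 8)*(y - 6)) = y - 6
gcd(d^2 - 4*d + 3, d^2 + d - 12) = d - 3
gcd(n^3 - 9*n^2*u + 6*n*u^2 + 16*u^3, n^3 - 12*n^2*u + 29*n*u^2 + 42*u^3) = n + u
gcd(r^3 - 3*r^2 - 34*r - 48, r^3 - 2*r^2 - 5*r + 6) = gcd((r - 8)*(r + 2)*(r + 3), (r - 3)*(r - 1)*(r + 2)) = r + 2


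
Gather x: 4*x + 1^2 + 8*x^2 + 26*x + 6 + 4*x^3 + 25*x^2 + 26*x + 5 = 4*x^3 + 33*x^2 + 56*x + 12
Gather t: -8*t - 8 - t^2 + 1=-t^2 - 8*t - 7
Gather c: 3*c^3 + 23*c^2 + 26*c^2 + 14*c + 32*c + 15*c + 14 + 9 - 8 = 3*c^3 + 49*c^2 + 61*c + 15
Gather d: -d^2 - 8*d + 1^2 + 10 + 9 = -d^2 - 8*d + 20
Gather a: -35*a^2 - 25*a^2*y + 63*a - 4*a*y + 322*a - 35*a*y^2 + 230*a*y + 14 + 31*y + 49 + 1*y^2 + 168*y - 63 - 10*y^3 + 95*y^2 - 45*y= a^2*(-25*y - 35) + a*(-35*y^2 + 226*y + 385) - 10*y^3 + 96*y^2 + 154*y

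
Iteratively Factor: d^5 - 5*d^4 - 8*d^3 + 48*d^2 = (d - 4)*(d^4 - d^3 - 12*d^2) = d*(d - 4)*(d^3 - d^2 - 12*d) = d*(d - 4)*(d + 3)*(d^2 - 4*d) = d*(d - 4)^2*(d + 3)*(d)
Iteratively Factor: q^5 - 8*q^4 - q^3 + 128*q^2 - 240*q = (q - 5)*(q^4 - 3*q^3 - 16*q^2 + 48*q) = (q - 5)*(q + 4)*(q^3 - 7*q^2 + 12*q) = q*(q - 5)*(q + 4)*(q^2 - 7*q + 12) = q*(q - 5)*(q - 4)*(q + 4)*(q - 3)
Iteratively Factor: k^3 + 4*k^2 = (k)*(k^2 + 4*k) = k^2*(k + 4)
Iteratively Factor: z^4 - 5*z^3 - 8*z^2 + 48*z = (z)*(z^3 - 5*z^2 - 8*z + 48) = z*(z - 4)*(z^2 - z - 12) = z*(z - 4)*(z + 3)*(z - 4)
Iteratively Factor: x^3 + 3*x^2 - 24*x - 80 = (x + 4)*(x^2 - x - 20) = (x + 4)^2*(x - 5)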